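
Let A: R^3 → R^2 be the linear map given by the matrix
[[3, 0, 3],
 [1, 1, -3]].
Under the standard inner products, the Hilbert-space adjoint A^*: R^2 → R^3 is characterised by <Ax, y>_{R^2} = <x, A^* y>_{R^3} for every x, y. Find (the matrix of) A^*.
A^* = A^T =
[[3, 1],
 [0, 1],
 [3, -3]]

For real matrices with standard dot products, the defining identity <Ax, y> = <x, A^* y> gives (Ax)^T y = x^T (A^*) y, i.e. x^T A^T y = x^T (A^*) y. Since this holds for all x, y, we must have A^* = A^T. Therefore
A^* =
[[3, 1],
 [0, 1],
 [3, -3]].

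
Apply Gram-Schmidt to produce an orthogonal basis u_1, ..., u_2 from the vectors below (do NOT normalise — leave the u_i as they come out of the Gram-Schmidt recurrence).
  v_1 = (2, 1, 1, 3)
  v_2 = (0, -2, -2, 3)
Orthogonal basis:
  u_1 = (2, 1, 1, 3)
  u_2 = (-2/3, -7/3, -7/3, 2)

Apply the Gram-Schmidt recurrence
  u_1 = v_1
  u_i = v_i − Σ_{j<i} ((v_i · u_j) / (u_j · u_j)) · u_j.

Step by step this gives:
  u_1 = (2, 1, 1, 3)
  u_2 = (-2/3, -7/3, -7/3, 2)

Orthogonality check:
  u_2 · u_1 = 0 (should be 0)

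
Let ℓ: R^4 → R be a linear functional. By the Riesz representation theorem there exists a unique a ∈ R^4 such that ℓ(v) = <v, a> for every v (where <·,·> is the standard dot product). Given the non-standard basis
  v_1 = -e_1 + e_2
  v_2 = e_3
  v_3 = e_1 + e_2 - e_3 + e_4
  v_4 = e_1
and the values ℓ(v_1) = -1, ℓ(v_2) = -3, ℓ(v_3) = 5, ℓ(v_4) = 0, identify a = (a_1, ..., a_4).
a = (0, -1, -3, 3)

Write a = (a_1, ..., a_4) in the standard basis. For each basis vector v_i, ℓ(v_i) = <v_i, a> is a linear equation in the a_j's. Collect the n equations into a matrix system V a = ℓ, where row i of V is v_i (expressed in the standard basis). Since V is invertible (lower-triangular with 1s on the diagonal, up to permutation), solve by back-substitution:
  V =
[[-1, 1, 0, 0],
 [0, 0, 1, 0],
 [1, 1, -1, 1],
 [1, 0, 0, 0]]
  V a = (-1, -3, 5, 0)
Solving gives a = (0, -1, -3, 3).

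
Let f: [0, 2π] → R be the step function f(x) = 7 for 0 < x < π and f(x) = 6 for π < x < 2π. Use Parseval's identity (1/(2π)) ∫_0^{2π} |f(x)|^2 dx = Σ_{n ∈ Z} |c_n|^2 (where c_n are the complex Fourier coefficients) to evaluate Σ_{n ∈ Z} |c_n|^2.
Σ |c_n|^2 = 85/2

Parseval equates the L^2 energy of f (normalised by 1/(2π)) with the ℓ^2 sum of its Fourier coefficients: (1/(2π)) ∫_0^{2π} |f|^2 = Σ |c_n|^2.
Compute the left side: (1/(2π)) [∫_0^π 7^2 dx + ∫_π^{2π} 6^2 dx] = (1/(2π)) · (49π + 36π) = (49 + 36)/2 = 85/2.
So Σ_{n ∈ Z} |c_n|^2 = 85/2.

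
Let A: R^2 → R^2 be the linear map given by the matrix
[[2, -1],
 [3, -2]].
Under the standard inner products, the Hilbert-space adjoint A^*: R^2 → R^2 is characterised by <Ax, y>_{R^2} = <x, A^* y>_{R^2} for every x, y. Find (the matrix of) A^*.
A^* = A^T =
[[2, 3],
 [-1, -2]]

For real matrices with standard dot products, the defining identity <Ax, y> = <x, A^* y> gives (Ax)^T y = x^T (A^*) y, i.e. x^T A^T y = x^T (A^*) y. Since this holds for all x, y, we must have A^* = A^T. Therefore
A^* =
[[2, 3],
 [-1, -2]].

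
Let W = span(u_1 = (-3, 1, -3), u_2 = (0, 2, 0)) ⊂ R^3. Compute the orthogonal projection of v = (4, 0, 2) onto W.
proj_W(v) = (3, 0, 3)

Set up U = [u_1 | ... | u_2] ∈ R^(3×2). The projector onto W = col(U) is P = U (U^T U)^(-1) U^T.
Compute U^T U =
  [19, 2]
  [2, 4],
and U^T v = (-18, 0).
Solve U^T U · c = U^T v for the coefficients: c = (-1, 1/2). The projection is proj_W(v) = U c.
Check: (v - proj_W(v)) · u_1 = 0  (should be 0).
Check: (v - proj_W(v)) · u_2 = 0  (should be 0).
Result: proj_W(v) = (3, 0, 3).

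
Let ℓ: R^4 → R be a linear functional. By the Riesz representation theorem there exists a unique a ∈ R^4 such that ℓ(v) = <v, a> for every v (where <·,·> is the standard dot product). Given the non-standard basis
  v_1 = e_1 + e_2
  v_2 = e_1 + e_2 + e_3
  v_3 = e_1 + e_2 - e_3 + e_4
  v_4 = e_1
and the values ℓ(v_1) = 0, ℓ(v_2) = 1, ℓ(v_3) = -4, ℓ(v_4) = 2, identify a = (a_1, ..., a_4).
a = (2, -2, 1, -3)

Write a = (a_1, ..., a_4) in the standard basis. For each basis vector v_i, ℓ(v_i) = <v_i, a> is a linear equation in the a_j's. Collect the n equations into a matrix system V a = ℓ, where row i of V is v_i (expressed in the standard basis). Since V is invertible (lower-triangular with 1s on the diagonal, up to permutation), solve by back-substitution:
  V =
[[1, 1, 0, 0],
 [1, 1, 1, 0],
 [1, 1, -1, 1],
 [1, 0, 0, 0]]
  V a = (0, 1, -4, 2)
Solving gives a = (2, -2, 1, -3).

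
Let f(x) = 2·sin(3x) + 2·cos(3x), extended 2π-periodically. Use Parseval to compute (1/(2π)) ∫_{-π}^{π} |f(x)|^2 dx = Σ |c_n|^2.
Σ |c_n|^2 = 4

Expand |f|^2 and use orthogonality of {sin(nx), cos(mx)} on [-π, π]:
  ∫_{-π}^{π} sin(nx)^2 dx = π, ∫ cos(mx)^2 dx = π, and cross terms integrate to 0.
So ∫_{-π}^{π} f(x)^2 dx = 2^2 · π + 2^2 · π = (4 + 4)π.
Divide by 2π: (4 + 4)/2 = 4.
By Parseval, this equals Σ |c_n|^2.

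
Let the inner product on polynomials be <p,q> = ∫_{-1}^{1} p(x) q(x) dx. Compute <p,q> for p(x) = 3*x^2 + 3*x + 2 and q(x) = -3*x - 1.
<p,q> = -12

Expand the product: p(x)·q(x) = -9*x^3 - 12*x^2 - 9*x - 2.
∫_{-1}^{1} of each monomial x^k gives [2/(k+1) if k even, 0 if k odd]. Integrating term-by-term (or equivalently evaluating the antiderivative F(x) = -9*x^4/4 - 4*x^3 - 9*x^2/2 - 2*x at the endpoints):
  F(1) − F(−1) = -51/4 − (-3/4) = -12.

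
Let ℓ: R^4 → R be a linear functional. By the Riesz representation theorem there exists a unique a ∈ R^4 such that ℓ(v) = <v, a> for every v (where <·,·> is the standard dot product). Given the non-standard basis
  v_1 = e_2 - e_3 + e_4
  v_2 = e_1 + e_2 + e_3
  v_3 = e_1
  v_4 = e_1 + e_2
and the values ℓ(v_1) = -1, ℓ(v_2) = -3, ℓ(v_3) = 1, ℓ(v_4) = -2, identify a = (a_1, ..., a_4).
a = (1, -3, -1, 1)

Write a = (a_1, ..., a_4) in the standard basis. For each basis vector v_i, ℓ(v_i) = <v_i, a> is a linear equation in the a_j's. Collect the n equations into a matrix system V a = ℓ, where row i of V is v_i (expressed in the standard basis). Since V is invertible (lower-triangular with 1s on the diagonal, up to permutation), solve by back-substitution:
  V =
[[0, 1, -1, 1],
 [1, 1, 1, 0],
 [1, 0, 0, 0],
 [1, 1, 0, 0]]
  V a = (-1, -3, 1, -2)
Solving gives a = (1, -3, -1, 1).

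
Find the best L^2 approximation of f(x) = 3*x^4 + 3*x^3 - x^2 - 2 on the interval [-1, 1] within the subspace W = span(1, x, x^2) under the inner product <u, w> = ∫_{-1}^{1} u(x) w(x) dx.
g(x) = 11*x^2/7 + 9*x/5 - 79/35

The best approximation g ∈ W is the orthogonal projection of f onto W. Writing g = a_0 + a_1 x + a_2 x^2, the coefficients solve the normal equations G · a = b where
  G_{ij} = <φ_i, φ_j> and b_i = <f, φ_i>, with φ_0 = 1, φ_1 = x, φ_2 = x^2.
G =
  [2, 0, 2/3]
  [0, 2/3, 0]
  [2/3, 0, 2/5],
b = (-52/15, 6/5, -92/105).
Solving gives a_0 = -79/35, a_1 = 9/5, a_2 = 11/7, so
  g(x) = 11*x^2/7 + 9*x/5 - 79/35.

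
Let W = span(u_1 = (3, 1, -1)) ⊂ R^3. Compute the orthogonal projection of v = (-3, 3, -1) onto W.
proj_W(v) = (-15/11, -5/11, 5/11)

Set up U = [u_1 | ... | u_1] ∈ R^(3×1). The projector onto W = col(U) is P = U (U^T U)^(-1) U^T.
Compute U^T U =
  [11],
and U^T v = (-5).
Solve U^T U · c = U^T v for the coefficients: c = (-5/11). The projection is proj_W(v) = U c.
Check: (v - proj_W(v)) · u_1 = 0  (should be 0).
Result: proj_W(v) = (-15/11, -5/11, 5/11).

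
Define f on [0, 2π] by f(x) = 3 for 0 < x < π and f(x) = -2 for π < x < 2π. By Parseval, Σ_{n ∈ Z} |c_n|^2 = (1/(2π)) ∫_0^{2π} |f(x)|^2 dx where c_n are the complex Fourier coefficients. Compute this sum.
Σ |c_n|^2 = 13/2

Parseval equates the L^2 energy of f (normalised by 1/(2π)) with the ℓ^2 sum of its Fourier coefficients: (1/(2π)) ∫_0^{2π} |f|^2 = Σ |c_n|^2.
Compute the left side: (1/(2π)) [∫_0^π 3^2 dx + ∫_π^{2π} (-2)^2 dx] = (1/(2π)) · (9π + 4π) = (9 + 4)/2 = 13/2.
So Σ_{n ∈ Z} |c_n|^2 = 13/2.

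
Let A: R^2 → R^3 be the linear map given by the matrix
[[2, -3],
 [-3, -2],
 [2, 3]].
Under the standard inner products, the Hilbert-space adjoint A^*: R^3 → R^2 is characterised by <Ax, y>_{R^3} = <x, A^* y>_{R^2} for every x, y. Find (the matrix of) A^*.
A^* = A^T =
[[2, -3, 2],
 [-3, -2, 3]]

For real matrices with standard dot products, the defining identity <Ax, y> = <x, A^* y> gives (Ax)^T y = x^T (A^*) y, i.e. x^T A^T y = x^T (A^*) y. Since this holds for all x, y, we must have A^* = A^T. Therefore
A^* =
[[2, -3, 2],
 [-3, -2, 3]].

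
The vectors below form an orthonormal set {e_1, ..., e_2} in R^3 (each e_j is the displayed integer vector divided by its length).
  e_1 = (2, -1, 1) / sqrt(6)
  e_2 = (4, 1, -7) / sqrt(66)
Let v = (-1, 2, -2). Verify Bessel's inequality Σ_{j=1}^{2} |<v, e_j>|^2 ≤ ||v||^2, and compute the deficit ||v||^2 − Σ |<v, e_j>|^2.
Σ |<v, e_j>|^2 = 90/11; ||v||^2 = 9; deficit = 9/11

Write each e_j = u_j / sqrt(<u_j, u_j>) where u_j is the displayed integer vector. Then <v, e_j> = <v, u_j> / sqrt(<u_j, u_j>), so |<v, e_j>|^2 = <v, u_j>^2 / <u_j, u_j>.
Coefficients: <v, e_1> = -6/sqrt(6), <v, e_2> = 12/sqrt(66).
Square and sum: Σ |<v, e_j>|^2 = 90/11.
Compute ||v||^2 = v·v = 9.
Deficit = 9 − 90/11 = 9/11 ≥ 0, confirming Bessel's inequality. (The deficit equals ||v − Σ <v,e_j> e_j||^2, the squared distance from v to span{e_j}.)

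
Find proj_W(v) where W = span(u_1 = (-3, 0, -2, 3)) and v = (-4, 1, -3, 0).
proj_W(v) = (-27/11, 0, -18/11, 27/11)

Set up U = [u_1 | ... | u_1] ∈ R^(4×1). The projector onto W = col(U) is P = U (U^T U)^(-1) U^T.
Compute U^T U =
  [22],
and U^T v = (18).
Solve U^T U · c = U^T v for the coefficients: c = (9/11). The projection is proj_W(v) = U c.
Check: (v - proj_W(v)) · u_1 = 0  (should be 0).
Result: proj_W(v) = (-27/11, 0, -18/11, 27/11).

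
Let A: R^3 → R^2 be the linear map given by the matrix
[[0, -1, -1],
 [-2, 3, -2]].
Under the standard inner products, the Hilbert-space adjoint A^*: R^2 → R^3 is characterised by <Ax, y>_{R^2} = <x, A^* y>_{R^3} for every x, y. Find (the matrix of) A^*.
A^* = A^T =
[[0, -2],
 [-1, 3],
 [-1, -2]]

For real matrices with standard dot products, the defining identity <Ax, y> = <x, A^* y> gives (Ax)^T y = x^T (A^*) y, i.e. x^T A^T y = x^T (A^*) y. Since this holds for all x, y, we must have A^* = A^T. Therefore
A^* =
[[0, -2],
 [-1, 3],
 [-1, -2]].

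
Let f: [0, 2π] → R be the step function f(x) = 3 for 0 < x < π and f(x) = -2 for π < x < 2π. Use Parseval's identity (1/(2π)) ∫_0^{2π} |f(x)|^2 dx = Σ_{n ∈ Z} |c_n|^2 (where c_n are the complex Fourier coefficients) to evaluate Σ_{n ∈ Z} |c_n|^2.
Σ |c_n|^2 = 13/2

Parseval equates the L^2 energy of f (normalised by 1/(2π)) with the ℓ^2 sum of its Fourier coefficients: (1/(2π)) ∫_0^{2π} |f|^2 = Σ |c_n|^2.
Compute the left side: (1/(2π)) [∫_0^π 3^2 dx + ∫_π^{2π} (-2)^2 dx] = (1/(2π)) · (9π + 4π) = (9 + 4)/2 = 13/2.
So Σ_{n ∈ Z} |c_n|^2 = 13/2.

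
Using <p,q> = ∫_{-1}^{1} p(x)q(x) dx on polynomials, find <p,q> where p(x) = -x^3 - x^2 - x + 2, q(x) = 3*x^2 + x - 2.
<p,q> = -74/15

Expand the product: p(x)·q(x) = -3*x^5 - 4*x^4 - 2*x^3 + 7*x^2 + 4*x - 4.
∫_{-1}^{1} of each monomial x^k gives [2/(k+1) if k even, 0 if k odd]. Integrating term-by-term (or equivalently evaluating the antiderivative F(x) = -x^6/2 - 4*x^5/5 - x^4/2 + 7*x^3/3 + 2*x^2 - 4*x at the endpoints):
  F(1) − F(−1) = -22/15 − (52/15) = -74/15.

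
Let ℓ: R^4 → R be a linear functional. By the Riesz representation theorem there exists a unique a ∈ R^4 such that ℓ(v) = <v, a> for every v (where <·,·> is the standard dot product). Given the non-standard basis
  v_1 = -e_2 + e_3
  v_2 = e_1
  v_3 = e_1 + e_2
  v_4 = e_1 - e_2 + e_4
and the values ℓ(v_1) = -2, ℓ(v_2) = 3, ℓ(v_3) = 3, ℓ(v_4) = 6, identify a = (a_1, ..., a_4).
a = (3, 0, -2, 3)

Write a = (a_1, ..., a_4) in the standard basis. For each basis vector v_i, ℓ(v_i) = <v_i, a> is a linear equation in the a_j's. Collect the n equations into a matrix system V a = ℓ, where row i of V is v_i (expressed in the standard basis). Since V is invertible (lower-triangular with 1s on the diagonal, up to permutation), solve by back-substitution:
  V =
[[0, -1, 1, 0],
 [1, 0, 0, 0],
 [1, 1, 0, 0],
 [1, -1, 0, 1]]
  V a = (-2, 3, 3, 6)
Solving gives a = (3, 0, -2, 3).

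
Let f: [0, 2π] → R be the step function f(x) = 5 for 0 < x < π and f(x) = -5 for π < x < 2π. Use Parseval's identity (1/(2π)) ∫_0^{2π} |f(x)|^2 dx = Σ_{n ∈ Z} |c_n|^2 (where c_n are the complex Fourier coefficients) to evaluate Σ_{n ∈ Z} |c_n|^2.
Σ |c_n|^2 = 25

Parseval equates the L^2 energy of f (normalised by 1/(2π)) with the ℓ^2 sum of its Fourier coefficients: (1/(2π)) ∫_0^{2π} |f|^2 = Σ |c_n|^2.
Compute the left side: (1/(2π)) [∫_0^π 5^2 dx + ∫_π^{2π} (-5)^2 dx] = (1/(2π)) · (25π + 25π) = (25 + 25)/2 = 25.
So Σ_{n ∈ Z} |c_n|^2 = 25.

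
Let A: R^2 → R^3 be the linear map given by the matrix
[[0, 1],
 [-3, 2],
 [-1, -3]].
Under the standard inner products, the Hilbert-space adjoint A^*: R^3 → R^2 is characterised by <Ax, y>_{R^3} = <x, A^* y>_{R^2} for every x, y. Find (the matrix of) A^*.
A^* = A^T =
[[0, -3, -1],
 [1, 2, -3]]

For real matrices with standard dot products, the defining identity <Ax, y> = <x, A^* y> gives (Ax)^T y = x^T (A^*) y, i.e. x^T A^T y = x^T (A^*) y. Since this holds for all x, y, we must have A^* = A^T. Therefore
A^* =
[[0, -3, -1],
 [1, 2, -3]].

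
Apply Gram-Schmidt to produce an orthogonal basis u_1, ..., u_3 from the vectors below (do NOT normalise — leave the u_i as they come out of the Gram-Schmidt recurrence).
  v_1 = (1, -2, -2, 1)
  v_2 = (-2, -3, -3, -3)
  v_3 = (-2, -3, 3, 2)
Orthogonal basis:
  u_1 = (1, -2, -2, 1)
  u_2 = (-27/10, -8/5, -8/5, -37/10)
  u_3 = (-64/29, -815/261, 751/261, 448/261)

Apply the Gram-Schmidt recurrence
  u_1 = v_1
  u_i = v_i − Σ_{j<i} ((v_i · u_j) / (u_j · u_j)) · u_j.

Step by step this gives:
  u_1 = (1, -2, -2, 1)
  u_2 = (-27/10, -8/5, -8/5, -37/10)
  u_3 = (-64/29, -815/261, 751/261, 448/261)

Orthogonality check:
  u_2 · u_1 = 0 (should be 0)
  u_3 · u_1 = 0 (should be 0)
  u_3 · u_2 = 0 (should be 0)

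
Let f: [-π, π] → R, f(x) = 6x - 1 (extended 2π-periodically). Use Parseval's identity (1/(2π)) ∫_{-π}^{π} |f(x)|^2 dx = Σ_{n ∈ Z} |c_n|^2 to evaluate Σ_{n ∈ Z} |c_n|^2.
Σ |c_n|^2 = 12π^2 + 1

Expand and integrate term by term over [-π, π]:
  ∫ (6x)^2 dx = 36·(2π^3/3); ∫ 2·6·(-1)·x dx = 0 (odd integrand); ∫ (-1)^2 dx = 1·2π.
So (1/(2π)) ∫_{-π}^{π} (6x - 1)^2 dx = 36π^2/3 + 1 = 12π^2 + 1.
Parseval ⇒ Σ |c_n|^2 = 12π^2 + 1.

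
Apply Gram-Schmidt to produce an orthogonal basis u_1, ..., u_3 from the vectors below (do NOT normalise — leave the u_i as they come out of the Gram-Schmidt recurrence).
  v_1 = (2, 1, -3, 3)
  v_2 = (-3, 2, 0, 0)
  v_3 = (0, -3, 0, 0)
Orthogonal basis:
  u_1 = (2, 1, -3, 3)
  u_2 = (-61/23, 50/23, -12/23, 12/23)
  u_3 = (-324/283, -486/283, -189/283, 189/283)

Apply the Gram-Schmidt recurrence
  u_1 = v_1
  u_i = v_i − Σ_{j<i} ((v_i · u_j) / (u_j · u_j)) · u_j.

Step by step this gives:
  u_1 = (2, 1, -3, 3)
  u_2 = (-61/23, 50/23, -12/23, 12/23)
  u_3 = (-324/283, -486/283, -189/283, 189/283)

Orthogonality check:
  u_2 · u_1 = 0 (should be 0)
  u_3 · u_1 = 0 (should be 0)
  u_3 · u_2 = 0 (should be 0)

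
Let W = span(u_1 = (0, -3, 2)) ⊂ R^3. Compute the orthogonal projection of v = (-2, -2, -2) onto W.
proj_W(v) = (0, -6/13, 4/13)

Set up U = [u_1 | ... | u_1] ∈ R^(3×1). The projector onto W = col(U) is P = U (U^T U)^(-1) U^T.
Compute U^T U =
  [13],
and U^T v = (2).
Solve U^T U · c = U^T v for the coefficients: c = (2/13). The projection is proj_W(v) = U c.
Check: (v - proj_W(v)) · u_1 = 0  (should be 0).
Result: proj_W(v) = (0, -6/13, 4/13).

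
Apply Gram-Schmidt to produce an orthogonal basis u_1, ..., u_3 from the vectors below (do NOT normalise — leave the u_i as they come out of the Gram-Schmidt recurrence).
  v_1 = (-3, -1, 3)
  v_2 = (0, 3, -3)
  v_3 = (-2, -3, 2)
Orthogonal basis:
  u_1 = (-3, -1, 3)
  u_2 = (-36/19, 45/19, -21/19)
  u_3 = (-7/11, -21/22, -21/22)

Apply the Gram-Schmidt recurrence
  u_1 = v_1
  u_i = v_i − Σ_{j<i} ((v_i · u_j) / (u_j · u_j)) · u_j.

Step by step this gives:
  u_1 = (-3, -1, 3)
  u_2 = (-36/19, 45/19, -21/19)
  u_3 = (-7/11, -21/22, -21/22)

Orthogonality check:
  u_2 · u_1 = 0 (should be 0)
  u_3 · u_1 = 0 (should be 0)
  u_3 · u_2 = 0 (should be 0)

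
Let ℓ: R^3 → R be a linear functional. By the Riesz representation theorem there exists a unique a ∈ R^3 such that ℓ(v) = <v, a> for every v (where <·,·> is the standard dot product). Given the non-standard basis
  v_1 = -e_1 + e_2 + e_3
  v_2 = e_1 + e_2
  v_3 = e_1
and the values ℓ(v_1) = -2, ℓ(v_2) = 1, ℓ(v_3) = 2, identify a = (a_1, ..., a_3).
a = (2, -1, 1)

Write a = (a_1, ..., a_3) in the standard basis. For each basis vector v_i, ℓ(v_i) = <v_i, a> is a linear equation in the a_j's. Collect the n equations into a matrix system V a = ℓ, where row i of V is v_i (expressed in the standard basis). Since V is invertible (lower-triangular with 1s on the diagonal, up to permutation), solve by back-substitution:
  V =
[[-1, 1, 1],
 [1, 1, 0],
 [1, 0, 0]]
  V a = (-2, 1, 2)
Solving gives a = (2, -1, 1).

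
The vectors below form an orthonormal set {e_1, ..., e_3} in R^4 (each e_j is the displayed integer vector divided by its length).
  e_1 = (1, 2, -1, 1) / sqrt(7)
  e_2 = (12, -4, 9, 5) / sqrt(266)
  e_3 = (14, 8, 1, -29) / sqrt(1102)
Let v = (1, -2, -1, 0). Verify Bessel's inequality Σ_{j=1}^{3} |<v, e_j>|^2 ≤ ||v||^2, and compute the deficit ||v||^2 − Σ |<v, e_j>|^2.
Σ |<v, e_j>|^2 = 30/29; ||v||^2 = 6; deficit = 144/29

Write each e_j = u_j / sqrt(<u_j, u_j>) where u_j is the displayed integer vector. Then <v, e_j> = <v, u_j> / sqrt(<u_j, u_j>), so |<v, e_j>|^2 = <v, u_j>^2 / <u_j, u_j>.
Coefficients: <v, e_1> = -2/sqrt(7), <v, e_2> = 11/sqrt(266), <v, e_3> = -3/sqrt(1102).
Square and sum: Σ |<v, e_j>|^2 = 30/29.
Compute ||v||^2 = v·v = 6.
Deficit = 6 − 30/29 = 144/29 ≥ 0, confirming Bessel's inequality. (The deficit equals ||v − Σ <v,e_j> e_j||^2, the squared distance from v to span{e_j}.)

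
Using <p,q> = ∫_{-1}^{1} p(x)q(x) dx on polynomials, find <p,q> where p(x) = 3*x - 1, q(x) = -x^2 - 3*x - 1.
<p,q> = -10/3

Expand the product: p(x)·q(x) = -3*x^3 - 8*x^2 + 1.
∫_{-1}^{1} of each monomial x^k gives [2/(k+1) if k even, 0 if k odd]. Integrating term-by-term (or equivalently evaluating the antiderivative F(x) = -3*x^4/4 - 8*x^3/3 + x at the endpoints):
  F(1) − F(−1) = -29/12 − (11/12) = -10/3.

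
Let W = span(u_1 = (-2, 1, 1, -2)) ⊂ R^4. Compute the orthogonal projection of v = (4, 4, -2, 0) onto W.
proj_W(v) = (6/5, -3/5, -3/5, 6/5)

Set up U = [u_1 | ... | u_1] ∈ R^(4×1). The projector onto W = col(U) is P = U (U^T U)^(-1) U^T.
Compute U^T U =
  [10],
and U^T v = (-6).
Solve U^T U · c = U^T v for the coefficients: c = (-3/5). The projection is proj_W(v) = U c.
Check: (v - proj_W(v)) · u_1 = 0  (should be 0).
Result: proj_W(v) = (6/5, -3/5, -3/5, 6/5).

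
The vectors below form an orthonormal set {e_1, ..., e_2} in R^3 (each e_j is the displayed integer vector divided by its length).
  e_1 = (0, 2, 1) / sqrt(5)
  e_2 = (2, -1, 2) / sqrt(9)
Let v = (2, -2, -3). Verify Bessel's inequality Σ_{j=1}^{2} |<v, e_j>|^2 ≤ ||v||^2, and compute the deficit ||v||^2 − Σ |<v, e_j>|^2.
Σ |<v, e_j>|^2 = 49/5; ||v||^2 = 17; deficit = 36/5

Write each e_j = u_j / sqrt(<u_j, u_j>) where u_j is the displayed integer vector. Then <v, e_j> = <v, u_j> / sqrt(<u_j, u_j>), so |<v, e_j>|^2 = <v, u_j>^2 / <u_j, u_j>.
Coefficients: <v, e_1> = -7/sqrt(5), <v, e_2> = 0/sqrt(9).
Square and sum: Σ |<v, e_j>|^2 = 49/5.
Compute ||v||^2 = v·v = 17.
Deficit = 17 − 49/5 = 36/5 ≥ 0, confirming Bessel's inequality. (The deficit equals ||v − Σ <v,e_j> e_j||^2, the squared distance from v to span{e_j}.)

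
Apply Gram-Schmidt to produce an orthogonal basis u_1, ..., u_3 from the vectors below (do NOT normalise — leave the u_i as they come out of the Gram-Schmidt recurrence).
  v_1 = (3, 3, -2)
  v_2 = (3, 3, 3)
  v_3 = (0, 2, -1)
Orthogonal basis:
  u_1 = (3, 3, -2)
  u_2 = (15/11, 15/11, 45/11)
  u_3 = (-1, 1, 0)

Apply the Gram-Schmidt recurrence
  u_1 = v_1
  u_i = v_i − Σ_{j<i} ((v_i · u_j) / (u_j · u_j)) · u_j.

Step by step this gives:
  u_1 = (3, 3, -2)
  u_2 = (15/11, 15/11, 45/11)
  u_3 = (-1, 1, 0)

Orthogonality check:
  u_2 · u_1 = 0 (should be 0)
  u_3 · u_1 = 0 (should be 0)
  u_3 · u_2 = 0 (should be 0)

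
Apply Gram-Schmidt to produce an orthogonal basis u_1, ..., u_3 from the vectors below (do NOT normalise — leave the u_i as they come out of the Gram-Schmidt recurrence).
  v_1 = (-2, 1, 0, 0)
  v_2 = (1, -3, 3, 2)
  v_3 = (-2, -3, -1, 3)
Orthogonal basis:
  u_1 = (-2, 1, 0, 0)
  u_2 = (-1, -2, 3, 2)
  u_3 = (-89/90, -89/45, -17/6, 16/9)

Apply the Gram-Schmidt recurrence
  u_1 = v_1
  u_i = v_i − Σ_{j<i} ((v_i · u_j) / (u_j · u_j)) · u_j.

Step by step this gives:
  u_1 = (-2, 1, 0, 0)
  u_2 = (-1, -2, 3, 2)
  u_3 = (-89/90, -89/45, -17/6, 16/9)

Orthogonality check:
  u_2 · u_1 = 0 (should be 0)
  u_3 · u_1 = 0 (should be 0)
  u_3 · u_2 = 0 (should be 0)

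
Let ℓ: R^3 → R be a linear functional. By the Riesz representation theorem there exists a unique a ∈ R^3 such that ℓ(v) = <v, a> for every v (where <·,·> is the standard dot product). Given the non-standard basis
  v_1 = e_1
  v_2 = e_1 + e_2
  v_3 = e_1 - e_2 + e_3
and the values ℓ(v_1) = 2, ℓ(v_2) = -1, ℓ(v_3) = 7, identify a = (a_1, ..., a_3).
a = (2, -3, 2)

Write a = (a_1, ..., a_3) in the standard basis. For each basis vector v_i, ℓ(v_i) = <v_i, a> is a linear equation in the a_j's. Collect the n equations into a matrix system V a = ℓ, where row i of V is v_i (expressed in the standard basis). Since V is invertible (lower-triangular with 1s on the diagonal, up to permutation), solve by back-substitution:
  V =
[[1, 0, 0],
 [1, 1, 0],
 [1, -1, 1]]
  V a = (2, -1, 7)
Solving gives a = (2, -3, 2).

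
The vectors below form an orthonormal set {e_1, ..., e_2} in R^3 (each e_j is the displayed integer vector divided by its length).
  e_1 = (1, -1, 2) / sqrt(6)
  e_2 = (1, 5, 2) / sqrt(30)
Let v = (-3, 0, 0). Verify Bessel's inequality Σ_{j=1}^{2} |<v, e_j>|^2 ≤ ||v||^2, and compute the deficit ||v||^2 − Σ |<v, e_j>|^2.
Σ |<v, e_j>|^2 = 9/5; ||v||^2 = 9; deficit = 36/5

Write each e_j = u_j / sqrt(<u_j, u_j>) where u_j is the displayed integer vector. Then <v, e_j> = <v, u_j> / sqrt(<u_j, u_j>), so |<v, e_j>|^2 = <v, u_j>^2 / <u_j, u_j>.
Coefficients: <v, e_1> = -3/sqrt(6), <v, e_2> = -3/sqrt(30).
Square and sum: Σ |<v, e_j>|^2 = 9/5.
Compute ||v||^2 = v·v = 9.
Deficit = 9 − 9/5 = 36/5 ≥ 0, confirming Bessel's inequality. (The deficit equals ||v − Σ <v,e_j> e_j||^2, the squared distance from v to span{e_j}.)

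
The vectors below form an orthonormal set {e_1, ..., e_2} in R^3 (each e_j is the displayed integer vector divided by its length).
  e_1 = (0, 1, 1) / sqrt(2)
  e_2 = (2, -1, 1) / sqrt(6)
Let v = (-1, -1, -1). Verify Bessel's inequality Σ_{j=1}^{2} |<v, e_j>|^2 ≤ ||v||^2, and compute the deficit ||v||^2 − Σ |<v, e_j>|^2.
Σ |<v, e_j>|^2 = 8/3; ||v||^2 = 3; deficit = 1/3

Write each e_j = u_j / sqrt(<u_j, u_j>) where u_j is the displayed integer vector. Then <v, e_j> = <v, u_j> / sqrt(<u_j, u_j>), so |<v, e_j>|^2 = <v, u_j>^2 / <u_j, u_j>.
Coefficients: <v, e_1> = -2/sqrt(2), <v, e_2> = -2/sqrt(6).
Square and sum: Σ |<v, e_j>|^2 = 8/3.
Compute ||v||^2 = v·v = 3.
Deficit = 3 − 8/3 = 1/3 ≥ 0, confirming Bessel's inequality. (The deficit equals ||v − Σ <v,e_j> e_j||^2, the squared distance from v to span{e_j}.)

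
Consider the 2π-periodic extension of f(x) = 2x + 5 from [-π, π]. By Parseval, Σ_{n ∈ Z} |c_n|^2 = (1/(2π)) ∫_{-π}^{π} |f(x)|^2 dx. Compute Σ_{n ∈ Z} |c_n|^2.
Σ |c_n|^2 = 4π^2/3 + 25

Expand and integrate term by term over [-π, π]:
  ∫ (2x)^2 dx = 4·(2π^3/3); ∫ 2·2·(5)·x dx = 0 (odd integrand); ∫ 5^2 dx = 25·2π.
So (1/(2π)) ∫_{-π}^{π} (2x + 5)^2 dx = 4π^2/3 + 25 = 4π^2/3 + 25.
Parseval ⇒ Σ |c_n|^2 = 4π^2/3 + 25.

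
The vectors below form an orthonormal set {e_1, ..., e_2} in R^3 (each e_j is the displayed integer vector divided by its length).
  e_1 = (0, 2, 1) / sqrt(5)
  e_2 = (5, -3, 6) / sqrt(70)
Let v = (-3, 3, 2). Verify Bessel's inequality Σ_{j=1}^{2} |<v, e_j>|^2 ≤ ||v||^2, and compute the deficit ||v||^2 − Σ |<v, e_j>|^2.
Σ |<v, e_j>|^2 = 104/7; ||v||^2 = 22; deficit = 50/7

Write each e_j = u_j / sqrt(<u_j, u_j>) where u_j is the displayed integer vector. Then <v, e_j> = <v, u_j> / sqrt(<u_j, u_j>), so |<v, e_j>|^2 = <v, u_j>^2 / <u_j, u_j>.
Coefficients: <v, e_1> = 8/sqrt(5), <v, e_2> = -12/sqrt(70).
Square and sum: Σ |<v, e_j>|^2 = 104/7.
Compute ||v||^2 = v·v = 22.
Deficit = 22 − 104/7 = 50/7 ≥ 0, confirming Bessel's inequality. (The deficit equals ||v − Σ <v,e_j> e_j||^2, the squared distance from v to span{e_j}.)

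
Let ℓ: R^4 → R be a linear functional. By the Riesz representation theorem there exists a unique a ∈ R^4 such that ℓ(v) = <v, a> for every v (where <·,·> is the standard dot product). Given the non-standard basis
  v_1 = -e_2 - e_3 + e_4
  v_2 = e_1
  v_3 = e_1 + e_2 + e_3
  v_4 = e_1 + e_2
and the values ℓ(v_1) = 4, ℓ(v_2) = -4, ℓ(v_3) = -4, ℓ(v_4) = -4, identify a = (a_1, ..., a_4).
a = (-4, 0, 0, 4)

Write a = (a_1, ..., a_4) in the standard basis. For each basis vector v_i, ℓ(v_i) = <v_i, a> is a linear equation in the a_j's. Collect the n equations into a matrix system V a = ℓ, where row i of V is v_i (expressed in the standard basis). Since V is invertible (lower-triangular with 1s on the diagonal, up to permutation), solve by back-substitution:
  V =
[[0, -1, -1, 1],
 [1, 0, 0, 0],
 [1, 1, 1, 0],
 [1, 1, 0, 0]]
  V a = (4, -4, -4, -4)
Solving gives a = (-4, 0, 0, 4).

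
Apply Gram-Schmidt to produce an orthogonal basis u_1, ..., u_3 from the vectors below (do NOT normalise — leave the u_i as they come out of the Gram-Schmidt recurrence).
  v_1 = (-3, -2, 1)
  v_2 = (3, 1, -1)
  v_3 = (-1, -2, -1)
Orthogonal basis:
  u_1 = (-3, -2, 1)
  u_2 = (3/7, -5/7, -1/7)
  u_3 = (-2/5, 0, -6/5)

Apply the Gram-Schmidt recurrence
  u_1 = v_1
  u_i = v_i − Σ_{j<i} ((v_i · u_j) / (u_j · u_j)) · u_j.

Step by step this gives:
  u_1 = (-3, -2, 1)
  u_2 = (3/7, -5/7, -1/7)
  u_3 = (-2/5, 0, -6/5)

Orthogonality check:
  u_2 · u_1 = 0 (should be 0)
  u_3 · u_1 = 0 (should be 0)
  u_3 · u_2 = 0 (should be 0)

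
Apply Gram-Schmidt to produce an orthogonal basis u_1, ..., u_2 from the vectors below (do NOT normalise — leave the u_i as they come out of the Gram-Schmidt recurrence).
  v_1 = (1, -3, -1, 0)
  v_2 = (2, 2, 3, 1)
Orthogonal basis:
  u_1 = (1, -3, -1, 0)
  u_2 = (29/11, 1/11, 26/11, 1)

Apply the Gram-Schmidt recurrence
  u_1 = v_1
  u_i = v_i − Σ_{j<i} ((v_i · u_j) / (u_j · u_j)) · u_j.

Step by step this gives:
  u_1 = (1, -3, -1, 0)
  u_2 = (29/11, 1/11, 26/11, 1)

Orthogonality check:
  u_2 · u_1 = 0 (should be 0)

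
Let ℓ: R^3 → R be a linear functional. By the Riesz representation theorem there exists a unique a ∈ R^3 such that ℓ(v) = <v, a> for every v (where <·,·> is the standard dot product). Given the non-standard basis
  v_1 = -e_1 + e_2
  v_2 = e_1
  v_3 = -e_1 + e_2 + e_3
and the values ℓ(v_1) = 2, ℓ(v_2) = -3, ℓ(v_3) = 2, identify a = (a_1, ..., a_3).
a = (-3, -1, 0)

Write a = (a_1, ..., a_3) in the standard basis. For each basis vector v_i, ℓ(v_i) = <v_i, a> is a linear equation in the a_j's. Collect the n equations into a matrix system V a = ℓ, where row i of V is v_i (expressed in the standard basis). Since V is invertible (lower-triangular with 1s on the diagonal, up to permutation), solve by back-substitution:
  V =
[[-1, 1, 0],
 [1, 0, 0],
 [-1, 1, 1]]
  V a = (2, -3, 2)
Solving gives a = (-3, -1, 0).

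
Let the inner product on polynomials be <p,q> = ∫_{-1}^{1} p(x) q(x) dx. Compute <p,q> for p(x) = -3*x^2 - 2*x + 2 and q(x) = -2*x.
<p,q> = 8/3

Expand the product: p(x)·q(x) = 6*x^3 + 4*x^2 - 4*x.
∫_{-1}^{1} of each monomial x^k gives [2/(k+1) if k even, 0 if k odd]. Integrating term-by-term (or equivalently evaluating the antiderivative F(x) = 3*x^4/2 + 4*x^3/3 - 2*x^2 at the endpoints):
  F(1) − F(−1) = 5/6 − (-11/6) = 8/3.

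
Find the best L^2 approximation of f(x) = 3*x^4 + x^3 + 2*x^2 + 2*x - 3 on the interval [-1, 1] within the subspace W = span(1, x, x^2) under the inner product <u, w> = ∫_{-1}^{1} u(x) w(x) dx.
g(x) = 32*x^2/7 + 13*x/5 - 114/35

The best approximation g ∈ W is the orthogonal projection of f onto W. Writing g = a_0 + a_1 x + a_2 x^2, the coefficients solve the normal equations G · a = b where
  G_{ij} = <φ_i, φ_j> and b_i = <f, φ_i>, with φ_0 = 1, φ_1 = x, φ_2 = x^2.
G =
  [2, 0, 2/3]
  [0, 2/3, 0]
  [2/3, 0, 2/5],
b = (-52/15, 26/15, -12/35).
Solving gives a_0 = -114/35, a_1 = 13/5, a_2 = 32/7, so
  g(x) = 32*x^2/7 + 13*x/5 - 114/35.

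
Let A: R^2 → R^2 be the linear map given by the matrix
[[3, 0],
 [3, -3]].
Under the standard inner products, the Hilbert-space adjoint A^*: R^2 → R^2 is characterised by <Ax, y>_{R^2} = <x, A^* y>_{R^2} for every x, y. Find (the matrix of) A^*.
A^* = A^T =
[[3, 3],
 [0, -3]]

For real matrices with standard dot products, the defining identity <Ax, y> = <x, A^* y> gives (Ax)^T y = x^T (A^*) y, i.e. x^T A^T y = x^T (A^*) y. Since this holds for all x, y, we must have A^* = A^T. Therefore
A^* =
[[3, 3],
 [0, -3]].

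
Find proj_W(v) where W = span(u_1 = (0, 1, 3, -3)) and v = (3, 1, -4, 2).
proj_W(v) = (0, -17/19, -51/19, 51/19)

Set up U = [u_1 | ... | u_1] ∈ R^(4×1). The projector onto W = col(U) is P = U (U^T U)^(-1) U^T.
Compute U^T U =
  [19],
and U^T v = (-17).
Solve U^T U · c = U^T v for the coefficients: c = (-17/19). The projection is proj_W(v) = U c.
Check: (v - proj_W(v)) · u_1 = 0  (should be 0).
Result: proj_W(v) = (0, -17/19, -51/19, 51/19).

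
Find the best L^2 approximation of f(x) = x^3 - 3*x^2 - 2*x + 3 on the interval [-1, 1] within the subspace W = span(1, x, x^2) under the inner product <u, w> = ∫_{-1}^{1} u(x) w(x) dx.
g(x) = -3*x^2 - 7*x/5 + 3

The best approximation g ∈ W is the orthogonal projection of f onto W. Writing g = a_0 + a_1 x + a_2 x^2, the coefficients solve the normal equations G · a = b where
  G_{ij} = <φ_i, φ_j> and b_i = <f, φ_i>, with φ_0 = 1, φ_1 = x, φ_2 = x^2.
G =
  [2, 0, 2/3]
  [0, 2/3, 0]
  [2/3, 0, 2/5],
b = (4, -14/15, 4/5).
Solving gives a_0 = 3, a_1 = -7/5, a_2 = -3, so
  g(x) = -3*x^2 - 7*x/5 + 3.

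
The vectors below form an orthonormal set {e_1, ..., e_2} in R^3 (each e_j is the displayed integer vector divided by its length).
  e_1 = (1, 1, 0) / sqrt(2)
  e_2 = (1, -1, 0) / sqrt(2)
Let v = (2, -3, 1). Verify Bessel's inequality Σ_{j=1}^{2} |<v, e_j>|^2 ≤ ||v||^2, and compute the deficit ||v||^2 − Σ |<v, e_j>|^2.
Σ |<v, e_j>|^2 = 13; ||v||^2 = 14; deficit = 1

Write each e_j = u_j / sqrt(<u_j, u_j>) where u_j is the displayed integer vector. Then <v, e_j> = <v, u_j> / sqrt(<u_j, u_j>), so |<v, e_j>|^2 = <v, u_j>^2 / <u_j, u_j>.
Coefficients: <v, e_1> = -1/sqrt(2), <v, e_2> = 5/sqrt(2).
Square and sum: Σ |<v, e_j>|^2 = 13.
Compute ||v||^2 = v·v = 14.
Deficit = 14 − 13 = 1 ≥ 0, confirming Bessel's inequality. (The deficit equals ||v − Σ <v,e_j> e_j||^2, the squared distance from v to span{e_j}.)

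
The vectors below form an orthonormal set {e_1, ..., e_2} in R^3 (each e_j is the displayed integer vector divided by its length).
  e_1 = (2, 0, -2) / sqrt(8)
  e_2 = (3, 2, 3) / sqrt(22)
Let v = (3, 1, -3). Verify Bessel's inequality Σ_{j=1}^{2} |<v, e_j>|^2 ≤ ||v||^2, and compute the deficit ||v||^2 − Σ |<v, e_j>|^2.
Σ |<v, e_j>|^2 = 200/11; ||v||^2 = 19; deficit = 9/11

Write each e_j = u_j / sqrt(<u_j, u_j>) where u_j is the displayed integer vector. Then <v, e_j> = <v, u_j> / sqrt(<u_j, u_j>), so |<v, e_j>|^2 = <v, u_j>^2 / <u_j, u_j>.
Coefficients: <v, e_1> = 12/sqrt(8), <v, e_2> = 2/sqrt(22).
Square and sum: Σ |<v, e_j>|^2 = 200/11.
Compute ||v||^2 = v·v = 19.
Deficit = 19 − 200/11 = 9/11 ≥ 0, confirming Bessel's inequality. (The deficit equals ||v − Σ <v,e_j> e_j||^2, the squared distance from v to span{e_j}.)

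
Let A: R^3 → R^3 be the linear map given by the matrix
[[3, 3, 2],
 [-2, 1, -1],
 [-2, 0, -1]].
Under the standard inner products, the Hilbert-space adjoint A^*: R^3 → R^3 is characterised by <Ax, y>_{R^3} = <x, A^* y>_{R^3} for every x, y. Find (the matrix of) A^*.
A^* = A^T =
[[3, -2, -2],
 [3, 1, 0],
 [2, -1, -1]]

For real matrices with standard dot products, the defining identity <Ax, y> = <x, A^* y> gives (Ax)^T y = x^T (A^*) y, i.e. x^T A^T y = x^T (A^*) y. Since this holds for all x, y, we must have A^* = A^T. Therefore
A^* =
[[3, -2, -2],
 [3, 1, 0],
 [2, -1, -1]].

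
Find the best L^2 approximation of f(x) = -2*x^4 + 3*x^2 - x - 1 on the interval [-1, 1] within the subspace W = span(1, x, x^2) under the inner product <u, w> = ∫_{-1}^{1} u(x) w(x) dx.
g(x) = 9*x^2/7 - x - 29/35

The best approximation g ∈ W is the orthogonal projection of f onto W. Writing g = a_0 + a_1 x + a_2 x^2, the coefficients solve the normal equations G · a = b where
  G_{ij} = <φ_i, φ_j> and b_i = <f, φ_i>, with φ_0 = 1, φ_1 = x, φ_2 = x^2.
G =
  [2, 0, 2/3]
  [0, 2/3, 0]
  [2/3, 0, 2/5],
b = (-4/5, -2/3, -4/105).
Solving gives a_0 = -29/35, a_1 = -1, a_2 = 9/7, so
  g(x) = 9*x^2/7 - x - 29/35.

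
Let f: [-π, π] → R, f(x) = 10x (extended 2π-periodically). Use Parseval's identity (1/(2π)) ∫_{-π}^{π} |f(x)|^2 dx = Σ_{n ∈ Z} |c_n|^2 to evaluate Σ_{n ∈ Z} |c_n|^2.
Σ |c_n|^2 = 100π^2/3

Expand and integrate term by term over [-π, π]:
  ∫ (10x)^2 dx = 100·(2π^3/3); ∫ 2·10·(0)·x dx = 0 (odd integrand); ∫ 0^2 dx = 0·2π.
So (1/(2π)) ∫_{-π}^{π} (10x)^2 dx = 100π^2/3 + 0 = 100π^2/3.
Parseval ⇒ Σ |c_n|^2 = 100π^2/3.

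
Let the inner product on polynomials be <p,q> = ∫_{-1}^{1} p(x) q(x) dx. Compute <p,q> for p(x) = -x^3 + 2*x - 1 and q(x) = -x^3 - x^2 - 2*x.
<p,q> = -12/7

Expand the product: p(x)·q(x) = x^6 + x^5 - x^3 - 3*x^2 + 2*x.
∫_{-1}^{1} of each monomial x^k gives [2/(k+1) if k even, 0 if k odd]. Integrating term-by-term (or equivalently evaluating the antiderivative F(x) = x^7/7 + x^6/6 - x^4/4 - x^3 + x^2 at the endpoints):
  F(1) − F(−1) = 5/84 − (149/84) = -12/7.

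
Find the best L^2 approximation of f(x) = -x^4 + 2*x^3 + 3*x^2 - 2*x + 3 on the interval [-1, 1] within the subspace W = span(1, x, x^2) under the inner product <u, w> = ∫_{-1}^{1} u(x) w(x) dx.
g(x) = 15*x^2/7 - 4*x/5 + 108/35

The best approximation g ∈ W is the orthogonal projection of f onto W. Writing g = a_0 + a_1 x + a_2 x^2, the coefficients solve the normal equations G · a = b where
  G_{ij} = <φ_i, φ_j> and b_i = <f, φ_i>, with φ_0 = 1, φ_1 = x, φ_2 = x^2.
G =
  [2, 0, 2/3]
  [0, 2/3, 0]
  [2/3, 0, 2/5],
b = (38/5, -8/15, 102/35).
Solving gives a_0 = 108/35, a_1 = -4/5, a_2 = 15/7, so
  g(x) = 15*x^2/7 - 4*x/5 + 108/35.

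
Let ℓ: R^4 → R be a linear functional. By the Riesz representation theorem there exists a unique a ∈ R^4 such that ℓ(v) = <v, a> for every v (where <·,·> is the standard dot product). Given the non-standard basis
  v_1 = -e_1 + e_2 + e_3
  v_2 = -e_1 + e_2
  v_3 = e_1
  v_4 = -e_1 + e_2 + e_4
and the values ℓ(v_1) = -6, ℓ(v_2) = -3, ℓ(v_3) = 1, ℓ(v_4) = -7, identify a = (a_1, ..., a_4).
a = (1, -2, -3, -4)

Write a = (a_1, ..., a_4) in the standard basis. For each basis vector v_i, ℓ(v_i) = <v_i, a> is a linear equation in the a_j's. Collect the n equations into a matrix system V a = ℓ, where row i of V is v_i (expressed in the standard basis). Since V is invertible (lower-triangular with 1s on the diagonal, up to permutation), solve by back-substitution:
  V =
[[-1, 1, 1, 0],
 [-1, 1, 0, 0],
 [1, 0, 0, 0],
 [-1, 1, 0, 1]]
  V a = (-6, -3, 1, -7)
Solving gives a = (1, -2, -3, -4).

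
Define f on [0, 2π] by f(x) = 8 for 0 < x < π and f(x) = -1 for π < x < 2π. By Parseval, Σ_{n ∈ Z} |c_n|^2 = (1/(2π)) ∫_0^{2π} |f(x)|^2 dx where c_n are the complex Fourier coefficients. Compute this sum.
Σ |c_n|^2 = 65/2

Parseval equates the L^2 energy of f (normalised by 1/(2π)) with the ℓ^2 sum of its Fourier coefficients: (1/(2π)) ∫_0^{2π} |f|^2 = Σ |c_n|^2.
Compute the left side: (1/(2π)) [∫_0^π 8^2 dx + ∫_π^{2π} (-1)^2 dx] = (1/(2π)) · (64π + 1π) = (64 + 1)/2 = 65/2.
So Σ_{n ∈ Z} |c_n|^2 = 65/2.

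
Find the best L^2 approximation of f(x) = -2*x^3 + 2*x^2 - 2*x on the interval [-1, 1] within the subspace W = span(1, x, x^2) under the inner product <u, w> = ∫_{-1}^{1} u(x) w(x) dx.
g(x) = 2*x^2 - 16*x/5

The best approximation g ∈ W is the orthogonal projection of f onto W. Writing g = a_0 + a_1 x + a_2 x^2, the coefficients solve the normal equations G · a = b where
  G_{ij} = <φ_i, φ_j> and b_i = <f, φ_i>, with φ_0 = 1, φ_1 = x, φ_2 = x^2.
G =
  [2, 0, 2/3]
  [0, 2/3, 0]
  [2/3, 0, 2/5],
b = (4/3, -32/15, 4/5).
Solving gives a_0 = 0, a_1 = -16/5, a_2 = 2, so
  g(x) = 2*x^2 - 16*x/5.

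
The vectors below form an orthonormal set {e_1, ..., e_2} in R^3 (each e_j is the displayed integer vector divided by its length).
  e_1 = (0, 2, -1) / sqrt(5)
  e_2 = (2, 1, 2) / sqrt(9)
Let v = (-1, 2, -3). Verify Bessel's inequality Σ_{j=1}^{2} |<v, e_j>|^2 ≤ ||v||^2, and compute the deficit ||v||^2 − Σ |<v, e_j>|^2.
Σ |<v, e_j>|^2 = 69/5; ||v||^2 = 14; deficit = 1/5

Write each e_j = u_j / sqrt(<u_j, u_j>) where u_j is the displayed integer vector. Then <v, e_j> = <v, u_j> / sqrt(<u_j, u_j>), so |<v, e_j>|^2 = <v, u_j>^2 / <u_j, u_j>.
Coefficients: <v, e_1> = 7/sqrt(5), <v, e_2> = -6/sqrt(9).
Square and sum: Σ |<v, e_j>|^2 = 69/5.
Compute ||v||^2 = v·v = 14.
Deficit = 14 − 69/5 = 1/5 ≥ 0, confirming Bessel's inequality. (The deficit equals ||v − Σ <v,e_j> e_j||^2, the squared distance from v to span{e_j}.)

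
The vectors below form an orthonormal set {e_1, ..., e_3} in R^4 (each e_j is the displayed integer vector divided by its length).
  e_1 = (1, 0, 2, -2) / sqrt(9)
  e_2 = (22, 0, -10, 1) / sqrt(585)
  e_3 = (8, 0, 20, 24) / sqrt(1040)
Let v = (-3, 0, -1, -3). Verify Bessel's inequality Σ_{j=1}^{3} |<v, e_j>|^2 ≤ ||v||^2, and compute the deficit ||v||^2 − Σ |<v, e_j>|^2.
Σ |<v, e_j>|^2 = 19; ||v||^2 = 19; deficit = 0

Write each e_j = u_j / sqrt(<u_j, u_j>) where u_j is the displayed integer vector. Then <v, e_j> = <v, u_j> / sqrt(<u_j, u_j>), so |<v, e_j>|^2 = <v, u_j>^2 / <u_j, u_j>.
Coefficients: <v, e_1> = 1/sqrt(9), <v, e_2> = -59/sqrt(585), <v, e_3> = -116/sqrt(1040).
Square and sum: Σ |<v, e_j>|^2 = 19.
Compute ||v||^2 = v·v = 19.
Deficit = 19 − 19 = 0 ≥ 0, confirming Bessel's inequality. (The deficit equals ||v − Σ <v,e_j> e_j||^2, the squared distance from v to span{e_j}.)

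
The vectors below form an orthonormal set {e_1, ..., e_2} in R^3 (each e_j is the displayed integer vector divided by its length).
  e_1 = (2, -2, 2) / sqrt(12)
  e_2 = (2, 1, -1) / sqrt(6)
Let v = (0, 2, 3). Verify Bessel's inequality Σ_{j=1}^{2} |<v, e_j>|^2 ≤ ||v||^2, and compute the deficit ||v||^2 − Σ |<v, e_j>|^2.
Σ |<v, e_j>|^2 = 1/2; ||v||^2 = 13; deficit = 25/2

Write each e_j = u_j / sqrt(<u_j, u_j>) where u_j is the displayed integer vector. Then <v, e_j> = <v, u_j> / sqrt(<u_j, u_j>), so |<v, e_j>|^2 = <v, u_j>^2 / <u_j, u_j>.
Coefficients: <v, e_1> = 2/sqrt(12), <v, e_2> = -1/sqrt(6).
Square and sum: Σ |<v, e_j>|^2 = 1/2.
Compute ||v||^2 = v·v = 13.
Deficit = 13 − 1/2 = 25/2 ≥ 0, confirming Bessel's inequality. (The deficit equals ||v − Σ <v,e_j> e_j||^2, the squared distance from v to span{e_j}.)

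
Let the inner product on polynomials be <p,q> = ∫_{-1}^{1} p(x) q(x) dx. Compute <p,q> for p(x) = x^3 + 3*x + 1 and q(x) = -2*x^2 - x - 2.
<p,q> = -116/15

Expand the product: p(x)·q(x) = -2*x^5 - x^4 - 8*x^3 - 5*x^2 - 7*x - 2.
∫_{-1}^{1} of each monomial x^k gives [2/(k+1) if k even, 0 if k odd]. Integrating term-by-term (or equivalently evaluating the antiderivative F(x) = -x^6/3 - x^5/5 - 2*x^4 - 5*x^3/3 - 7*x^2/2 - 2*x at the endpoints):
  F(1) − F(−1) = -97/10 − (-59/30) = -116/15.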